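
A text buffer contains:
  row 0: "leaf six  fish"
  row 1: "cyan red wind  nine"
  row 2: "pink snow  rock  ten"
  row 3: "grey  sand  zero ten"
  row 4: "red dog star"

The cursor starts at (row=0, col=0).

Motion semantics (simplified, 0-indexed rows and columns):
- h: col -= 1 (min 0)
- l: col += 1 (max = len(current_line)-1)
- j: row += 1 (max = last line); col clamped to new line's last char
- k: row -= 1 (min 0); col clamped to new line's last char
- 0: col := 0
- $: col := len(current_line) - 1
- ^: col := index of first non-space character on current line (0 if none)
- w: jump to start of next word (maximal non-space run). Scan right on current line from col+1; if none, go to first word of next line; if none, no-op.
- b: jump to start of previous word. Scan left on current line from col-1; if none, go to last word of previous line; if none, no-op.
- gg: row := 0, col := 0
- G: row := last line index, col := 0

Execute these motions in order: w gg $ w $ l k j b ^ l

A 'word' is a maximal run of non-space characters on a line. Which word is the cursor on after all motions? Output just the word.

Answer: cyan

Derivation:
After 1 (w): row=0 col=5 char='s'
After 2 (gg): row=0 col=0 char='l'
After 3 ($): row=0 col=13 char='h'
After 4 (w): row=1 col=0 char='c'
After 5 ($): row=1 col=18 char='e'
After 6 (l): row=1 col=18 char='e'
After 7 (k): row=0 col=13 char='h'
After 8 (j): row=1 col=13 char='_'
After 9 (b): row=1 col=9 char='w'
After 10 (^): row=1 col=0 char='c'
After 11 (l): row=1 col=1 char='y'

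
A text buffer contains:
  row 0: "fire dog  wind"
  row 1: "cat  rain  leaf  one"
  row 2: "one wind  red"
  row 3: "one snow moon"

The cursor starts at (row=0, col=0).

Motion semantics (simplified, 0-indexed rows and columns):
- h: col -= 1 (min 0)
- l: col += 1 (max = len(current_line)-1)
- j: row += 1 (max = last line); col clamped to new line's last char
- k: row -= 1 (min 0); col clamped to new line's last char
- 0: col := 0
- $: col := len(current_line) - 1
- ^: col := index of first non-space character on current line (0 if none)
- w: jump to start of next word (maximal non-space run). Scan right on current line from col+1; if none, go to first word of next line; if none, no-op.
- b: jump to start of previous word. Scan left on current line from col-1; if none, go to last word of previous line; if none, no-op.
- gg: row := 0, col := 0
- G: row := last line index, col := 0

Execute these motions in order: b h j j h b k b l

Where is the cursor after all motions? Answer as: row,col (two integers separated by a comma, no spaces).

Answer: 0,11

Derivation:
After 1 (b): row=0 col=0 char='f'
After 2 (h): row=0 col=0 char='f'
After 3 (j): row=1 col=0 char='c'
After 4 (j): row=2 col=0 char='o'
After 5 (h): row=2 col=0 char='o'
After 6 (b): row=1 col=17 char='o'
After 7 (k): row=0 col=13 char='d'
After 8 (b): row=0 col=10 char='w'
After 9 (l): row=0 col=11 char='i'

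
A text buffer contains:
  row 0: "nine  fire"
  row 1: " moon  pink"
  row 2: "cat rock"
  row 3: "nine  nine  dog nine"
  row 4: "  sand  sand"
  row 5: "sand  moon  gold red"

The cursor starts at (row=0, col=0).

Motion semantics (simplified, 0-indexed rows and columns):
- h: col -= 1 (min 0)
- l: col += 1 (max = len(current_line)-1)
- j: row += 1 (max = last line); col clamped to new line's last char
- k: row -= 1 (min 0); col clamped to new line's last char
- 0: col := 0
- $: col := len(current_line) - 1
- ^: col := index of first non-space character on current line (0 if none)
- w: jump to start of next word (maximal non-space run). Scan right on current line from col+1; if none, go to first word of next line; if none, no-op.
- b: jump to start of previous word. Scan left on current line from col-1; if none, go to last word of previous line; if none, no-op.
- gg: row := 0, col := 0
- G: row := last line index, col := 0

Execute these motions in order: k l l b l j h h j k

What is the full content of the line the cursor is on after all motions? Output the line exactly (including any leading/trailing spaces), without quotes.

Answer:  moon  pink

Derivation:
After 1 (k): row=0 col=0 char='n'
After 2 (l): row=0 col=1 char='i'
After 3 (l): row=0 col=2 char='n'
After 4 (b): row=0 col=0 char='n'
After 5 (l): row=0 col=1 char='i'
After 6 (j): row=1 col=1 char='m'
After 7 (h): row=1 col=0 char='_'
After 8 (h): row=1 col=0 char='_'
After 9 (j): row=2 col=0 char='c'
After 10 (k): row=1 col=0 char='_'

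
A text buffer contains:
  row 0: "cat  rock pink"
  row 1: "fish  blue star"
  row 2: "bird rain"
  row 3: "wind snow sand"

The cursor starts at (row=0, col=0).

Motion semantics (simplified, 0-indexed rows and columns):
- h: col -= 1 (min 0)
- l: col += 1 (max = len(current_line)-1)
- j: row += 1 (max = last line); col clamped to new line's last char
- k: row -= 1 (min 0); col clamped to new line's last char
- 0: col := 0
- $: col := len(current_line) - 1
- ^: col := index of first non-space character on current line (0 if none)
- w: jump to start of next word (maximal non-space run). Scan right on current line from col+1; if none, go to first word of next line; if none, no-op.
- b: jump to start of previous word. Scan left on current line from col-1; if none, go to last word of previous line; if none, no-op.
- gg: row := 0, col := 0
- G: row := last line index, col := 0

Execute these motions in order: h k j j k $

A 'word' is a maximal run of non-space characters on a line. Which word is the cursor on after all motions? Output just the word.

After 1 (h): row=0 col=0 char='c'
After 2 (k): row=0 col=0 char='c'
After 3 (j): row=1 col=0 char='f'
After 4 (j): row=2 col=0 char='b'
After 5 (k): row=1 col=0 char='f'
After 6 ($): row=1 col=14 char='r'

Answer: star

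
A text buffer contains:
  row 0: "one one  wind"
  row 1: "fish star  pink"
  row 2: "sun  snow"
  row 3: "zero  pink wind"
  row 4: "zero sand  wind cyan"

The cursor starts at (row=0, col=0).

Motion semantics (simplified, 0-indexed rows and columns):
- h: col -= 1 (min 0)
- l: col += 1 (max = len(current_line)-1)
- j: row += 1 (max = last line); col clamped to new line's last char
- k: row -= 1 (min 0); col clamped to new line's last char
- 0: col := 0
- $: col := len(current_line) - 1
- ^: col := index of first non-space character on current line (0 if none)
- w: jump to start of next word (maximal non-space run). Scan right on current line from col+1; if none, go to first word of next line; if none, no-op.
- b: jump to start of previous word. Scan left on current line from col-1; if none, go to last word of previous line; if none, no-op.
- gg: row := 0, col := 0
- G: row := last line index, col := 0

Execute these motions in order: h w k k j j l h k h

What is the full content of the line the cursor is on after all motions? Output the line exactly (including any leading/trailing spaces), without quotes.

After 1 (h): row=0 col=0 char='o'
After 2 (w): row=0 col=4 char='o'
After 3 (k): row=0 col=4 char='o'
After 4 (k): row=0 col=4 char='o'
After 5 (j): row=1 col=4 char='_'
After 6 (j): row=2 col=4 char='_'
After 7 (l): row=2 col=5 char='s'
After 8 (h): row=2 col=4 char='_'
After 9 (k): row=1 col=4 char='_'
After 10 (h): row=1 col=3 char='h'

Answer: fish star  pink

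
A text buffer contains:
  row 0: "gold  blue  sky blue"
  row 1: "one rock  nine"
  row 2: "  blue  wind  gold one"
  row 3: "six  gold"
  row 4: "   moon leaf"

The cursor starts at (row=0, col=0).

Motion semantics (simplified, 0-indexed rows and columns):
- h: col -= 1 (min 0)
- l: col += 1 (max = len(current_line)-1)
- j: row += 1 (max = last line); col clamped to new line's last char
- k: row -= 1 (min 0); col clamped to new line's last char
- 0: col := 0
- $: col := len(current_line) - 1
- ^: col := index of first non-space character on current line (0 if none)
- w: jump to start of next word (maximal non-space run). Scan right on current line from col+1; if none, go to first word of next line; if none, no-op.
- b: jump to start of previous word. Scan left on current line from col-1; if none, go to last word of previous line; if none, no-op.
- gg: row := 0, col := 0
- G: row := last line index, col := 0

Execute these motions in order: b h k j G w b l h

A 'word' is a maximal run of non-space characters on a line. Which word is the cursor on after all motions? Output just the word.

Answer: gold

Derivation:
After 1 (b): row=0 col=0 char='g'
After 2 (h): row=0 col=0 char='g'
After 3 (k): row=0 col=0 char='g'
After 4 (j): row=1 col=0 char='o'
After 5 (G): row=4 col=0 char='_'
After 6 (w): row=4 col=3 char='m'
After 7 (b): row=3 col=5 char='g'
After 8 (l): row=3 col=6 char='o'
After 9 (h): row=3 col=5 char='g'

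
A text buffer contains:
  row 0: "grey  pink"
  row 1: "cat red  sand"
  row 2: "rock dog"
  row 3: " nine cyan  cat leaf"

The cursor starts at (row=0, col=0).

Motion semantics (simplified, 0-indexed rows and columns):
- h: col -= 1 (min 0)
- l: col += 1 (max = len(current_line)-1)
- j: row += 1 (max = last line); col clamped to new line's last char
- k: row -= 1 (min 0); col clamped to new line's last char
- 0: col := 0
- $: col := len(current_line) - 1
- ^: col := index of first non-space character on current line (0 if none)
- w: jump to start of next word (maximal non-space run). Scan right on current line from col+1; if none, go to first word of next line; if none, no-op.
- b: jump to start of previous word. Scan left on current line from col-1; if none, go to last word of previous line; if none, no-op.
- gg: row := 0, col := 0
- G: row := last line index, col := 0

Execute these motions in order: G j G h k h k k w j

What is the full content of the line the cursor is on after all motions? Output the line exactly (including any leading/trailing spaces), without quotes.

Answer: cat red  sand

Derivation:
After 1 (G): row=3 col=0 char='_'
After 2 (j): row=3 col=0 char='_'
After 3 (G): row=3 col=0 char='_'
After 4 (h): row=3 col=0 char='_'
After 5 (k): row=2 col=0 char='r'
After 6 (h): row=2 col=0 char='r'
After 7 (k): row=1 col=0 char='c'
After 8 (k): row=0 col=0 char='g'
After 9 (w): row=0 col=6 char='p'
After 10 (j): row=1 col=6 char='d'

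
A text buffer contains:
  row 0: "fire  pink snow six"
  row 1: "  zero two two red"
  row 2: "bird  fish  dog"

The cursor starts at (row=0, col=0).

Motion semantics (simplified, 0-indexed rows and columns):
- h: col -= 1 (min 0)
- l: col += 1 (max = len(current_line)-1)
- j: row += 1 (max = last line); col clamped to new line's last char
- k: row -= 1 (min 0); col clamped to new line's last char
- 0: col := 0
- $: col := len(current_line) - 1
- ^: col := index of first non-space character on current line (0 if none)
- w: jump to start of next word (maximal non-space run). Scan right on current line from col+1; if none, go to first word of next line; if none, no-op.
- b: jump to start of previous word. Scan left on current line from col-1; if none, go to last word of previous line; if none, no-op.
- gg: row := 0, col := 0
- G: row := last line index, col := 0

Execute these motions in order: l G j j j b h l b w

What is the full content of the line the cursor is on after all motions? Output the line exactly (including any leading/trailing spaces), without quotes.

After 1 (l): row=0 col=1 char='i'
After 2 (G): row=2 col=0 char='b'
After 3 (j): row=2 col=0 char='b'
After 4 (j): row=2 col=0 char='b'
After 5 (j): row=2 col=0 char='b'
After 6 (b): row=1 col=15 char='r'
After 7 (h): row=1 col=14 char='_'
After 8 (l): row=1 col=15 char='r'
After 9 (b): row=1 col=11 char='t'
After 10 (w): row=1 col=15 char='r'

Answer:   zero two two red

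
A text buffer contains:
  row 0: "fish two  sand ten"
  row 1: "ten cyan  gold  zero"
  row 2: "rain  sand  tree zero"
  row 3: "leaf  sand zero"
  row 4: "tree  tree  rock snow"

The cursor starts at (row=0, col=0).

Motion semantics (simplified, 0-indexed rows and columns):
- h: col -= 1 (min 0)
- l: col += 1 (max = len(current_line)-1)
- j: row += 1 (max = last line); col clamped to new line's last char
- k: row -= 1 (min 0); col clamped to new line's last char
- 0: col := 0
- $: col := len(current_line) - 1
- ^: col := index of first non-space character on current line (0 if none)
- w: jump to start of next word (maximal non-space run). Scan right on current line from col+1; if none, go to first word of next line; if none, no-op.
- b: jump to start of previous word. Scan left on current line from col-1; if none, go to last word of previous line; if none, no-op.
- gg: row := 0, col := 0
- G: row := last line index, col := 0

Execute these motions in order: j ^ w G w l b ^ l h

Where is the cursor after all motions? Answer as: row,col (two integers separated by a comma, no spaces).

Answer: 4,0

Derivation:
After 1 (j): row=1 col=0 char='t'
After 2 (^): row=1 col=0 char='t'
After 3 (w): row=1 col=4 char='c'
After 4 (G): row=4 col=0 char='t'
After 5 (w): row=4 col=6 char='t'
After 6 (l): row=4 col=7 char='r'
After 7 (b): row=4 col=6 char='t'
After 8 (^): row=4 col=0 char='t'
After 9 (l): row=4 col=1 char='r'
After 10 (h): row=4 col=0 char='t'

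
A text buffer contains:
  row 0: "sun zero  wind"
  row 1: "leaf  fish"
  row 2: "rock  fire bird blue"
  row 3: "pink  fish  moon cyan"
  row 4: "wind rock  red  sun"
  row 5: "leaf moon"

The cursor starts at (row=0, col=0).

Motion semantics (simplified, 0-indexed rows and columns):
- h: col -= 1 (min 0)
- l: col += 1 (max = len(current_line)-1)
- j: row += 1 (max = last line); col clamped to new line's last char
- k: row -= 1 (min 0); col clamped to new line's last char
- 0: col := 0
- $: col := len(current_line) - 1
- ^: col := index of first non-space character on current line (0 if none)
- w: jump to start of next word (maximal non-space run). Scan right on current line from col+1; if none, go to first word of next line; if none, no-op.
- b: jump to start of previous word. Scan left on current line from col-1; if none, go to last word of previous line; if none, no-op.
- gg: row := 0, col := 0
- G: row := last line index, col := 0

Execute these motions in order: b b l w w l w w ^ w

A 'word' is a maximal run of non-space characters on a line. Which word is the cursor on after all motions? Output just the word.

Answer: fish

Derivation:
After 1 (b): row=0 col=0 char='s'
After 2 (b): row=0 col=0 char='s'
After 3 (l): row=0 col=1 char='u'
After 4 (w): row=0 col=4 char='z'
After 5 (w): row=0 col=10 char='w'
After 6 (l): row=0 col=11 char='i'
After 7 (w): row=1 col=0 char='l'
After 8 (w): row=1 col=6 char='f'
After 9 (^): row=1 col=0 char='l'
After 10 (w): row=1 col=6 char='f'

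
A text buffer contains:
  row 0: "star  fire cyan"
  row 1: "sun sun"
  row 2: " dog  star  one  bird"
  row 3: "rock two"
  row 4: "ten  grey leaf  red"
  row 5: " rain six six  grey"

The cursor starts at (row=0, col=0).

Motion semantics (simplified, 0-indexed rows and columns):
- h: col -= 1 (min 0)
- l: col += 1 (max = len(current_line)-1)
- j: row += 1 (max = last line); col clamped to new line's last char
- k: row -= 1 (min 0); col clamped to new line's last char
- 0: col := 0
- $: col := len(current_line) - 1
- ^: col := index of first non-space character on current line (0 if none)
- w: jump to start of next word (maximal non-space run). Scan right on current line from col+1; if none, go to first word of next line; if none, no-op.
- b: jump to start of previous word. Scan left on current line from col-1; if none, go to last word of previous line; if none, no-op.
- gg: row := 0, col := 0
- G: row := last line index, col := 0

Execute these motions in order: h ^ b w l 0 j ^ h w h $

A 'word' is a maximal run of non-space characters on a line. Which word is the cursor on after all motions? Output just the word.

Answer: sun

Derivation:
After 1 (h): row=0 col=0 char='s'
After 2 (^): row=0 col=0 char='s'
After 3 (b): row=0 col=0 char='s'
After 4 (w): row=0 col=6 char='f'
After 5 (l): row=0 col=7 char='i'
After 6 (0): row=0 col=0 char='s'
After 7 (j): row=1 col=0 char='s'
After 8 (^): row=1 col=0 char='s'
After 9 (h): row=1 col=0 char='s'
After 10 (w): row=1 col=4 char='s'
After 11 (h): row=1 col=3 char='_'
After 12 ($): row=1 col=6 char='n'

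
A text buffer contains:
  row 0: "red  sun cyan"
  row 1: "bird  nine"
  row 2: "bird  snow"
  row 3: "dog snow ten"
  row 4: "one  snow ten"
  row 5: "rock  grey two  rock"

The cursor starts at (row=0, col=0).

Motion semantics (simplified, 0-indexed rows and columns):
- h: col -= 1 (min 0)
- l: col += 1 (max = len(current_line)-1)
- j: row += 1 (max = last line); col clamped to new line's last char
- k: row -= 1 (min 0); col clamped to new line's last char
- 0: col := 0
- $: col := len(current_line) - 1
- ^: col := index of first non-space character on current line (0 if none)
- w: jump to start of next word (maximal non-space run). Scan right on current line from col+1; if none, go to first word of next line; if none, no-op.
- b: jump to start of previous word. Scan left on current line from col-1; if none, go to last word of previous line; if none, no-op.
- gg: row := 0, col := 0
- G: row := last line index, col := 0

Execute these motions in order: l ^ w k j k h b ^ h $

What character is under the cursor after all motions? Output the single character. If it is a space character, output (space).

After 1 (l): row=0 col=1 char='e'
After 2 (^): row=0 col=0 char='r'
After 3 (w): row=0 col=5 char='s'
After 4 (k): row=0 col=5 char='s'
After 5 (j): row=1 col=5 char='_'
After 6 (k): row=0 col=5 char='s'
After 7 (h): row=0 col=4 char='_'
After 8 (b): row=0 col=0 char='r'
After 9 (^): row=0 col=0 char='r'
After 10 (h): row=0 col=0 char='r'
After 11 ($): row=0 col=12 char='n'

Answer: n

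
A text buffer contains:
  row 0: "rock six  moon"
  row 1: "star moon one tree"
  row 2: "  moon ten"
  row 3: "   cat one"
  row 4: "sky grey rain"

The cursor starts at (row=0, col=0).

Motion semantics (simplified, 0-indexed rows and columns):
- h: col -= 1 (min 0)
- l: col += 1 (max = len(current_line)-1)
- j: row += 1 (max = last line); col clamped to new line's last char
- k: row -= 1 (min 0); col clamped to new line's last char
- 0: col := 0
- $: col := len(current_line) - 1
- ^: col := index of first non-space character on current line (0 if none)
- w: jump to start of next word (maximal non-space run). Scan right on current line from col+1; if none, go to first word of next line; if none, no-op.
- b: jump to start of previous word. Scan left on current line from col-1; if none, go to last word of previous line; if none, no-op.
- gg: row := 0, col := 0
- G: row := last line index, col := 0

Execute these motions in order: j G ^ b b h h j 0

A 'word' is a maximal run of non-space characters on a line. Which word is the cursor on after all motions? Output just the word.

After 1 (j): row=1 col=0 char='s'
After 2 (G): row=4 col=0 char='s'
After 3 (^): row=4 col=0 char='s'
After 4 (b): row=3 col=7 char='o'
After 5 (b): row=3 col=3 char='c'
After 6 (h): row=3 col=2 char='_'
After 7 (h): row=3 col=1 char='_'
After 8 (j): row=4 col=1 char='k'
After 9 (0): row=4 col=0 char='s'

Answer: sky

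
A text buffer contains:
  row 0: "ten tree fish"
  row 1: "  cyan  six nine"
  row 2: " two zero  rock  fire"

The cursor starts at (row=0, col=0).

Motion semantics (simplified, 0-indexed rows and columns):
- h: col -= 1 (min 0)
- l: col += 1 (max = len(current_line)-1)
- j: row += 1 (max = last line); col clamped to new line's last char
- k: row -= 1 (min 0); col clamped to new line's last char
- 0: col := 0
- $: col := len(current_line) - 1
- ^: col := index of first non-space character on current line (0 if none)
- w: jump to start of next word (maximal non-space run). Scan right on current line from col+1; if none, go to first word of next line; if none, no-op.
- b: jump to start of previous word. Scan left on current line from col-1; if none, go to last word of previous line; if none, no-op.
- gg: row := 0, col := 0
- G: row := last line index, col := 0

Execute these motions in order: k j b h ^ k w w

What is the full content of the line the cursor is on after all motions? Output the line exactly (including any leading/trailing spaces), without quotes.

After 1 (k): row=0 col=0 char='t'
After 2 (j): row=1 col=0 char='_'
After 3 (b): row=0 col=9 char='f'
After 4 (h): row=0 col=8 char='_'
After 5 (^): row=0 col=0 char='t'
After 6 (k): row=0 col=0 char='t'
After 7 (w): row=0 col=4 char='t'
After 8 (w): row=0 col=9 char='f'

Answer: ten tree fish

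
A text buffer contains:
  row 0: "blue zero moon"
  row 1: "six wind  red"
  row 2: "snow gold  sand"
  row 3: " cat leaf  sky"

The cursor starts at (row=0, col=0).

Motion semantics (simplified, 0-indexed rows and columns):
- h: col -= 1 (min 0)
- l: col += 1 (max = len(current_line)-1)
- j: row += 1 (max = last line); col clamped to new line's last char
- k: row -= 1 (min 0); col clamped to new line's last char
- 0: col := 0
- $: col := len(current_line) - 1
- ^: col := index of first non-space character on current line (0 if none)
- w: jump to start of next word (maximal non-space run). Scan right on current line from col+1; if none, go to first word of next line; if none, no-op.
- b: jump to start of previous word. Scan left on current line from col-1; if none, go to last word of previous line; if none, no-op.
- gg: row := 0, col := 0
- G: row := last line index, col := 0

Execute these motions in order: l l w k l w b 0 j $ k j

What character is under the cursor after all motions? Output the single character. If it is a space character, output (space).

Answer: d

Derivation:
After 1 (l): row=0 col=1 char='l'
After 2 (l): row=0 col=2 char='u'
After 3 (w): row=0 col=5 char='z'
After 4 (k): row=0 col=5 char='z'
After 5 (l): row=0 col=6 char='e'
After 6 (w): row=0 col=10 char='m'
After 7 (b): row=0 col=5 char='z'
After 8 (0): row=0 col=0 char='b'
After 9 (j): row=1 col=0 char='s'
After 10 ($): row=1 col=12 char='d'
After 11 (k): row=0 col=12 char='o'
After 12 (j): row=1 col=12 char='d'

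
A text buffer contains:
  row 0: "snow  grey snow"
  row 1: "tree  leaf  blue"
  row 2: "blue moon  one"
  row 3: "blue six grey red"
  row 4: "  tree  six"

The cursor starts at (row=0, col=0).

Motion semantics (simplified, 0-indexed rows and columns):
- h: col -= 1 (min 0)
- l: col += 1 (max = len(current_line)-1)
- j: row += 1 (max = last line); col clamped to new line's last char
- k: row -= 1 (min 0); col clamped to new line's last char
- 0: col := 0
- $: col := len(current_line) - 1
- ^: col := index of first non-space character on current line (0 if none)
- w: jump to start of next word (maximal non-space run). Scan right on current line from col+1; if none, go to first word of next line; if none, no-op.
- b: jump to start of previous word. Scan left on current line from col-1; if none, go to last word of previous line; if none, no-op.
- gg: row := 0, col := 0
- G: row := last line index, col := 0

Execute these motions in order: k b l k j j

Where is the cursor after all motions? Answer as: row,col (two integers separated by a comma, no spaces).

After 1 (k): row=0 col=0 char='s'
After 2 (b): row=0 col=0 char='s'
After 3 (l): row=0 col=1 char='n'
After 4 (k): row=0 col=1 char='n'
After 5 (j): row=1 col=1 char='r'
After 6 (j): row=2 col=1 char='l'

Answer: 2,1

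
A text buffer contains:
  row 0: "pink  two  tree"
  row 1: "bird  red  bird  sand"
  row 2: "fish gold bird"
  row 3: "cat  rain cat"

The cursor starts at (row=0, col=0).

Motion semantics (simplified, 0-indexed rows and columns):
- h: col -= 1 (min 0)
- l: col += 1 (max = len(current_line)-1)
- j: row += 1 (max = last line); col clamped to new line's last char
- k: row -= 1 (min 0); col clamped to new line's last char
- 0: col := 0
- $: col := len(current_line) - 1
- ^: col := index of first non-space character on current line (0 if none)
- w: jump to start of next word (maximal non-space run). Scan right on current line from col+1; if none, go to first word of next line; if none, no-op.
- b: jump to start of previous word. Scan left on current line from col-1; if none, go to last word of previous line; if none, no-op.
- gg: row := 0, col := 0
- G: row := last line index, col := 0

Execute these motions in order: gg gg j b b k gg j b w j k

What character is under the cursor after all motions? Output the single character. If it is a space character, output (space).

Answer: b

Derivation:
After 1 (gg): row=0 col=0 char='p'
After 2 (gg): row=0 col=0 char='p'
After 3 (j): row=1 col=0 char='b'
After 4 (b): row=0 col=11 char='t'
After 5 (b): row=0 col=6 char='t'
After 6 (k): row=0 col=6 char='t'
After 7 (gg): row=0 col=0 char='p'
After 8 (j): row=1 col=0 char='b'
After 9 (b): row=0 col=11 char='t'
After 10 (w): row=1 col=0 char='b'
After 11 (j): row=2 col=0 char='f'
After 12 (k): row=1 col=0 char='b'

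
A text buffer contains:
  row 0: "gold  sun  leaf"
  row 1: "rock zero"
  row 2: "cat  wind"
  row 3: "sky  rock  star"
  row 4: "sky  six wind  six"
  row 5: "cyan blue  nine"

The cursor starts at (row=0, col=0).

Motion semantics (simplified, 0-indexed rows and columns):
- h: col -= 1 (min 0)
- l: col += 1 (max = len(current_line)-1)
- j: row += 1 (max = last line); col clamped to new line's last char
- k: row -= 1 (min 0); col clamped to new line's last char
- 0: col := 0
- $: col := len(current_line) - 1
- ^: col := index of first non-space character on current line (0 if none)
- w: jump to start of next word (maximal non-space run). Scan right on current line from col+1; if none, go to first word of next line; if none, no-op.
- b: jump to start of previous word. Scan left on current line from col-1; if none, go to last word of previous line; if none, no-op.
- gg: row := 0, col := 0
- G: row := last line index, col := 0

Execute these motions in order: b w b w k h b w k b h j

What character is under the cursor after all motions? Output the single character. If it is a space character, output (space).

Answer: r

Derivation:
After 1 (b): row=0 col=0 char='g'
After 2 (w): row=0 col=6 char='s'
After 3 (b): row=0 col=0 char='g'
After 4 (w): row=0 col=6 char='s'
After 5 (k): row=0 col=6 char='s'
After 6 (h): row=0 col=5 char='_'
After 7 (b): row=0 col=0 char='g'
After 8 (w): row=0 col=6 char='s'
After 9 (k): row=0 col=6 char='s'
After 10 (b): row=0 col=0 char='g'
After 11 (h): row=0 col=0 char='g'
After 12 (j): row=1 col=0 char='r'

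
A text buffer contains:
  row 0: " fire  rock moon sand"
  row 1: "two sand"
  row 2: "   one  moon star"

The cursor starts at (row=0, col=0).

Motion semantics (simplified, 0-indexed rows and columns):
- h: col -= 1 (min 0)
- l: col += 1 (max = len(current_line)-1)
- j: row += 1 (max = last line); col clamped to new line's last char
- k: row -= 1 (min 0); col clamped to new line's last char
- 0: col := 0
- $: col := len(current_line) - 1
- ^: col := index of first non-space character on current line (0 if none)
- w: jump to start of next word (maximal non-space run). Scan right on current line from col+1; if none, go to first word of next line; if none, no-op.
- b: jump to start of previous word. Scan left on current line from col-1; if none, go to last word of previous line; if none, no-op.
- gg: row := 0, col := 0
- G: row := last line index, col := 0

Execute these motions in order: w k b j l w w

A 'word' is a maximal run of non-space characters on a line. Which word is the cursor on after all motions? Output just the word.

After 1 (w): row=0 col=1 char='f'
After 2 (k): row=0 col=1 char='f'
After 3 (b): row=0 col=1 char='f'
After 4 (j): row=1 col=1 char='w'
After 5 (l): row=1 col=2 char='o'
After 6 (w): row=1 col=4 char='s'
After 7 (w): row=2 col=3 char='o'

Answer: one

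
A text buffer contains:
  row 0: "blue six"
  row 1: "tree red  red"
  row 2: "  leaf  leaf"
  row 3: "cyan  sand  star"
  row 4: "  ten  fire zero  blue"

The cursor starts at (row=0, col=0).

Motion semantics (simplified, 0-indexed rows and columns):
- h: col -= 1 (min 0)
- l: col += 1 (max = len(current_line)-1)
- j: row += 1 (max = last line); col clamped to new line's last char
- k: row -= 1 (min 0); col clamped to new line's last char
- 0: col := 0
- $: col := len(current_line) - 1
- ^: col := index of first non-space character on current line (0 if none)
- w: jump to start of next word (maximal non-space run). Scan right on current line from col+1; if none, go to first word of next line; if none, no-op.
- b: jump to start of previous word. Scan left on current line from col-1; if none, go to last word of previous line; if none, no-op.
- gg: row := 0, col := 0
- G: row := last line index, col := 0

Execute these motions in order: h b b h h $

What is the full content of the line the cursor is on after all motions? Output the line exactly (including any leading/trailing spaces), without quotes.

Answer: blue six

Derivation:
After 1 (h): row=0 col=0 char='b'
After 2 (b): row=0 col=0 char='b'
After 3 (b): row=0 col=0 char='b'
After 4 (h): row=0 col=0 char='b'
After 5 (h): row=0 col=0 char='b'
After 6 ($): row=0 col=7 char='x'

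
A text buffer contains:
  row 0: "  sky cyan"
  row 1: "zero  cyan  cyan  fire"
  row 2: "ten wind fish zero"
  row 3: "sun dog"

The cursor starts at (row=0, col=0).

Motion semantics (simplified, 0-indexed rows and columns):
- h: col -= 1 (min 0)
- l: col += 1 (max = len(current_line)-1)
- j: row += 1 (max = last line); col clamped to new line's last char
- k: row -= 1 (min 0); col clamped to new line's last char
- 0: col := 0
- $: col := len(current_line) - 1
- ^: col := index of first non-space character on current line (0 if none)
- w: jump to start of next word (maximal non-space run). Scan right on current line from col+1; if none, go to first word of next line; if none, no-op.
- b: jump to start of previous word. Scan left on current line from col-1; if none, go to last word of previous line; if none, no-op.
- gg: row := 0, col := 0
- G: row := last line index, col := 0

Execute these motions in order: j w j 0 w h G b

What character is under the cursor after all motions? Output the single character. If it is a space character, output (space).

After 1 (j): row=1 col=0 char='z'
After 2 (w): row=1 col=6 char='c'
After 3 (j): row=2 col=6 char='n'
After 4 (0): row=2 col=0 char='t'
After 5 (w): row=2 col=4 char='w'
After 6 (h): row=2 col=3 char='_'
After 7 (G): row=3 col=0 char='s'
After 8 (b): row=2 col=14 char='z'

Answer: z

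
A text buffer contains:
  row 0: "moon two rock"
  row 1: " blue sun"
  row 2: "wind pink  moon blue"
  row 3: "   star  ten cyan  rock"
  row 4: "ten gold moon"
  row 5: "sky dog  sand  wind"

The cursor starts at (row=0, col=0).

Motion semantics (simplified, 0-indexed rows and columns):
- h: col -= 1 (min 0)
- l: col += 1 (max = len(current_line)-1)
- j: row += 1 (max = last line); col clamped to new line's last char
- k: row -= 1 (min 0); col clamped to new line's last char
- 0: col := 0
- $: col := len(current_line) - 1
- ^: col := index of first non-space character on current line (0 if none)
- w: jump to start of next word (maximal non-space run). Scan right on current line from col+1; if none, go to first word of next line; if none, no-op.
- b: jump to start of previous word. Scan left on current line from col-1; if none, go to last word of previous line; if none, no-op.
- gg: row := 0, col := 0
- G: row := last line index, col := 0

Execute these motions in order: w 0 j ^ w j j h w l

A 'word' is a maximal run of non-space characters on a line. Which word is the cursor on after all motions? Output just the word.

Answer: ten

Derivation:
After 1 (w): row=0 col=5 char='t'
After 2 (0): row=0 col=0 char='m'
After 3 (j): row=1 col=0 char='_'
After 4 (^): row=1 col=1 char='b'
After 5 (w): row=1 col=6 char='s'
After 6 (j): row=2 col=6 char='i'
After 7 (j): row=3 col=6 char='r'
After 8 (h): row=3 col=5 char='a'
After 9 (w): row=3 col=9 char='t'
After 10 (l): row=3 col=10 char='e'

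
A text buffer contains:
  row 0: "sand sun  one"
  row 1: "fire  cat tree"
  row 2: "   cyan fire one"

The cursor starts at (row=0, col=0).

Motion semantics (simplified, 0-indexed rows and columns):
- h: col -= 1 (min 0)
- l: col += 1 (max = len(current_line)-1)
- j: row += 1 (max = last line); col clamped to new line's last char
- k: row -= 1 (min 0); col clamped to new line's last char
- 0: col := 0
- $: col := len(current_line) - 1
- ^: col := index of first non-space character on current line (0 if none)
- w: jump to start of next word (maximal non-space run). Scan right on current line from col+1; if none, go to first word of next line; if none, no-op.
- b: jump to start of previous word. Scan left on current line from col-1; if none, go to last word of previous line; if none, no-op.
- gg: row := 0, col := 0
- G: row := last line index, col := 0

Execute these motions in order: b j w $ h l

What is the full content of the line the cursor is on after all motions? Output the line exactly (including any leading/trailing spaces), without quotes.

After 1 (b): row=0 col=0 char='s'
After 2 (j): row=1 col=0 char='f'
After 3 (w): row=1 col=6 char='c'
After 4 ($): row=1 col=13 char='e'
After 5 (h): row=1 col=12 char='e'
After 6 (l): row=1 col=13 char='e'

Answer: fire  cat tree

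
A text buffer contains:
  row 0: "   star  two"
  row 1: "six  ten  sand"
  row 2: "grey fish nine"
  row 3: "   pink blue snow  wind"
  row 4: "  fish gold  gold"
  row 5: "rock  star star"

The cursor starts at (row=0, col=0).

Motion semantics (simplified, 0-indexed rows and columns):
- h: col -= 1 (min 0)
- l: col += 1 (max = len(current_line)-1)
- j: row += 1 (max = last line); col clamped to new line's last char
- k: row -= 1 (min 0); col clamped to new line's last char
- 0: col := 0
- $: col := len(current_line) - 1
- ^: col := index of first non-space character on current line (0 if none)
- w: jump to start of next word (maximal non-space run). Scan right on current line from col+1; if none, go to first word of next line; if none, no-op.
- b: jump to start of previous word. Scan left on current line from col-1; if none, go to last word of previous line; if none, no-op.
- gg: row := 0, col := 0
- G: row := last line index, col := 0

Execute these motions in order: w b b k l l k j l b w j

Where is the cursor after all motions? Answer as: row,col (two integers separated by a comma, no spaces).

Answer: 2,10

Derivation:
After 1 (w): row=0 col=3 char='s'
After 2 (b): row=0 col=3 char='s'
After 3 (b): row=0 col=3 char='s'
After 4 (k): row=0 col=3 char='s'
After 5 (l): row=0 col=4 char='t'
After 6 (l): row=0 col=5 char='a'
After 7 (k): row=0 col=5 char='a'
After 8 (j): row=1 col=5 char='t'
After 9 (l): row=1 col=6 char='e'
After 10 (b): row=1 col=5 char='t'
After 11 (w): row=1 col=10 char='s'
After 12 (j): row=2 col=10 char='n'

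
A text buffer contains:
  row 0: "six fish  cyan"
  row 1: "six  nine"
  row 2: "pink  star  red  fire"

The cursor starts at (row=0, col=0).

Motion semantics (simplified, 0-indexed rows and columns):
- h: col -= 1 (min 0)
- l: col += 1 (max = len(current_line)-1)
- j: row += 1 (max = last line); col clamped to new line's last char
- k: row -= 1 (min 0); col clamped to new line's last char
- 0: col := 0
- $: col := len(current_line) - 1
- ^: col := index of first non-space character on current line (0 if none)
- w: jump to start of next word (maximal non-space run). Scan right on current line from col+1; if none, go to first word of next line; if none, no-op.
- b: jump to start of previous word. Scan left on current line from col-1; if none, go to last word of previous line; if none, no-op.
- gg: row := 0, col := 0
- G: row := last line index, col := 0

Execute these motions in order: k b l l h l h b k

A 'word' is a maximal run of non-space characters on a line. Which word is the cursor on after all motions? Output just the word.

Answer: six

Derivation:
After 1 (k): row=0 col=0 char='s'
After 2 (b): row=0 col=0 char='s'
After 3 (l): row=0 col=1 char='i'
After 4 (l): row=0 col=2 char='x'
After 5 (h): row=0 col=1 char='i'
After 6 (l): row=0 col=2 char='x'
After 7 (h): row=0 col=1 char='i'
After 8 (b): row=0 col=0 char='s'
After 9 (k): row=0 col=0 char='s'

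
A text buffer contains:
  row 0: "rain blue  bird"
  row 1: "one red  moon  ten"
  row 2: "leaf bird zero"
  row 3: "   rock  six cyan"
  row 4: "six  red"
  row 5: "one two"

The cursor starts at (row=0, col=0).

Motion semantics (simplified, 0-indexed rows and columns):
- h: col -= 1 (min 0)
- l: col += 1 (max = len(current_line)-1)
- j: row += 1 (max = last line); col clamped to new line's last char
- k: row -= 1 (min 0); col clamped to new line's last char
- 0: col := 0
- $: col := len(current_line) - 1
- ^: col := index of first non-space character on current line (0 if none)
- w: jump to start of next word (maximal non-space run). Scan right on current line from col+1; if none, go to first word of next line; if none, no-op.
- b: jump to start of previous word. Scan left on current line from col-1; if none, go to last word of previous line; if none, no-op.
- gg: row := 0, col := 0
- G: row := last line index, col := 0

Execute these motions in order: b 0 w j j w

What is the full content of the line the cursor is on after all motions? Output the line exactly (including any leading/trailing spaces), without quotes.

After 1 (b): row=0 col=0 char='r'
After 2 (0): row=0 col=0 char='r'
After 3 (w): row=0 col=5 char='b'
After 4 (j): row=1 col=5 char='e'
After 5 (j): row=2 col=5 char='b'
After 6 (w): row=2 col=10 char='z'

Answer: leaf bird zero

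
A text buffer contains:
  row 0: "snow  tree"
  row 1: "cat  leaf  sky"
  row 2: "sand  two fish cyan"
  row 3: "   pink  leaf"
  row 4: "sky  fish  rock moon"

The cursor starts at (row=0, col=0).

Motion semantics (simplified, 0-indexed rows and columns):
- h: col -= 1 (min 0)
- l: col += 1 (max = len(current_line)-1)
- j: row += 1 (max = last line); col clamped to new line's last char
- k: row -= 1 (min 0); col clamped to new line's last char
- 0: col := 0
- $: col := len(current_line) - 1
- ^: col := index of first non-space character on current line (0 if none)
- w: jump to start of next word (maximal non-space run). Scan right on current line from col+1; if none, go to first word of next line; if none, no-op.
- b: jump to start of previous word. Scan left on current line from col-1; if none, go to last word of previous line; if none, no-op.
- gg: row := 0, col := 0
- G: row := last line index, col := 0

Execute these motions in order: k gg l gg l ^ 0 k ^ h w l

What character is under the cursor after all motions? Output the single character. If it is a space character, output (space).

After 1 (k): row=0 col=0 char='s'
After 2 (gg): row=0 col=0 char='s'
After 3 (l): row=0 col=1 char='n'
After 4 (gg): row=0 col=0 char='s'
After 5 (l): row=0 col=1 char='n'
After 6 (^): row=0 col=0 char='s'
After 7 (0): row=0 col=0 char='s'
After 8 (k): row=0 col=0 char='s'
After 9 (^): row=0 col=0 char='s'
After 10 (h): row=0 col=0 char='s'
After 11 (w): row=0 col=6 char='t'
After 12 (l): row=0 col=7 char='r'

Answer: r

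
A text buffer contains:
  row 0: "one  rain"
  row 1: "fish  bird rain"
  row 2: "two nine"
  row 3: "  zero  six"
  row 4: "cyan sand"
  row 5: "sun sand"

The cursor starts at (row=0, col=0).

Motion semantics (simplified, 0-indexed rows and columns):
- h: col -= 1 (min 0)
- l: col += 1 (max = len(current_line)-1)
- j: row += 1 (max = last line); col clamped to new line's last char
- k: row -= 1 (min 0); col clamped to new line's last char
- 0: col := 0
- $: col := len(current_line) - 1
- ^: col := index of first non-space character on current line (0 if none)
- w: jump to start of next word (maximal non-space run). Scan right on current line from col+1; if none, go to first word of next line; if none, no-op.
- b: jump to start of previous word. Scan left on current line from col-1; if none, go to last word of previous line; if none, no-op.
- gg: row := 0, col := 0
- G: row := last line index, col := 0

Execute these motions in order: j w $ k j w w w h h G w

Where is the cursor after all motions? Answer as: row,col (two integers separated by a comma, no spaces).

Answer: 5,4

Derivation:
After 1 (j): row=1 col=0 char='f'
After 2 (w): row=1 col=6 char='b'
After 3 ($): row=1 col=14 char='n'
After 4 (k): row=0 col=8 char='n'
After 5 (j): row=1 col=8 char='r'
After 6 (w): row=1 col=11 char='r'
After 7 (w): row=2 col=0 char='t'
After 8 (w): row=2 col=4 char='n'
After 9 (h): row=2 col=3 char='_'
After 10 (h): row=2 col=2 char='o'
After 11 (G): row=5 col=0 char='s'
After 12 (w): row=5 col=4 char='s'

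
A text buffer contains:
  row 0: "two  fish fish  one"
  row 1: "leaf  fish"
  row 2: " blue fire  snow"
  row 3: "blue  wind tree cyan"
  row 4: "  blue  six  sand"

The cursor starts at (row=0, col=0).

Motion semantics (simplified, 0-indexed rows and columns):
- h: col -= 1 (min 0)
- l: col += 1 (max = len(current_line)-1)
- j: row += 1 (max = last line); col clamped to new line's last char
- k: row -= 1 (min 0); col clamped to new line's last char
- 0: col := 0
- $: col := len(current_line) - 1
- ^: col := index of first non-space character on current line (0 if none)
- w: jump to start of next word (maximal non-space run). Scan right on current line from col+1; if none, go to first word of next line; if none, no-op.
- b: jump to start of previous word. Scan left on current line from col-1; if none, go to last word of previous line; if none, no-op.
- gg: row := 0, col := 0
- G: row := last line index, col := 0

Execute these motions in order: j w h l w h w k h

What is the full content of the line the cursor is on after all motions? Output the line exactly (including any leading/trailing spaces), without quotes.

Answer: leaf  fish

Derivation:
After 1 (j): row=1 col=0 char='l'
After 2 (w): row=1 col=6 char='f'
After 3 (h): row=1 col=5 char='_'
After 4 (l): row=1 col=6 char='f'
After 5 (w): row=2 col=1 char='b'
After 6 (h): row=2 col=0 char='_'
After 7 (w): row=2 col=1 char='b'
After 8 (k): row=1 col=1 char='e'
After 9 (h): row=1 col=0 char='l'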